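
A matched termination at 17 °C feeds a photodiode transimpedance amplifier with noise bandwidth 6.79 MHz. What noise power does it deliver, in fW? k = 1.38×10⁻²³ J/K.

27.2 fW

T = 17 °C + 273.15 = 290.15 K
P_n = kTB = 1.38×10⁻²³ × 290.15 × 6.79×10⁶ = 2.72×10⁻¹⁴ W = 27.2 fW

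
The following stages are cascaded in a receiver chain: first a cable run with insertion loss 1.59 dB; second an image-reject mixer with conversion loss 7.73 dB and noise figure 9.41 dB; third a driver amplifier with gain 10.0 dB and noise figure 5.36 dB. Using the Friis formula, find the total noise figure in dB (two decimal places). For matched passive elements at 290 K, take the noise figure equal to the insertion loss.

15.24 dB

Convert to linear (a loss of L dB is a gain of −L dB): F_i = 10^(NF_i/10), G_i = 10^(G_i,dB/10)
  Stage 1: F_1 = 10^(1.59/10) = 1.442, G_1 = 10^(−1.59/10) = 0.6934
  Stage 2: F_2 = 10^(9.41/10) = 8.730, G_2 = 10^(−7.73/10) = 0.1687
  Stage 3: F_3 = 10^(5.36/10) = 3.436, G_3 = 10^(10.0/10) = 10.00
Friis cascade:
  F = 1.442 + (8.730 − 1)/0.6934 + (3.436 − 1)/0.1169 = 33.42
NF = 10 log₁₀(33.42) = 15.24 dB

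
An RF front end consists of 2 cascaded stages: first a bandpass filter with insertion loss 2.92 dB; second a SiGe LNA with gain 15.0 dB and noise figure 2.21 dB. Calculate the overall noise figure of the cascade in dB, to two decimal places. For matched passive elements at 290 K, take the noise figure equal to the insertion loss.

Convert to linear (a loss of L dB is a gain of −L dB): F_i = 10^(NF_i/10), G_i = 10^(G_i,dB/10)
  Stage 1: F_1 = 10^(2.92/10) = 1.959, G_1 = 10^(−2.92/10) = 0.5105
  Stage 2: F_2 = 10^(2.21/10) = 1.663, G_2 = 10^(15.0/10) = 31.62
Friis cascade:
  F = 1.959 + (1.663 − 1)/0.5105 = 3.258
NF = 10 log₁₀(3.258) = 5.13 dB

5.13 dB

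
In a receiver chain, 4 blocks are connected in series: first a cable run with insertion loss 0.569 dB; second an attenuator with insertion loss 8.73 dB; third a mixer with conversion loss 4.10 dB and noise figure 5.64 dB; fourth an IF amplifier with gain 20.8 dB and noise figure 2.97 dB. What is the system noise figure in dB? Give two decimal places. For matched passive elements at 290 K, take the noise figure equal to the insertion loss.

Convert to linear (a loss of L dB is a gain of −L dB): F_i = 10^(NF_i/10), G_i = 10^(G_i,dB/10)
  Stage 1: F_1 = 10^(0.569/10) = 1.140, G_1 = 10^(−0.569/10) = 0.8772
  Stage 2: F_2 = 10^(8.73/10) = 7.464, G_2 = 10^(−8.73/10) = 0.1340
  Stage 3: F_3 = 10^(5.64/10) = 3.664, G_3 = 10^(−4.10/10) = 0.3890
  Stage 4: F_4 = 10^(2.97/10) = 1.982, G_4 = 10^(20.8/10) = 120.2
Friis cascade:
  F = 1.140 + (7.464 − 1)/0.8772 + (3.664 − 1)/0.1175 + (1.982 − 1)/0.04572 = 52.65
NF = 10 log₁₀(52.65) = 17.21 dB

17.21 dB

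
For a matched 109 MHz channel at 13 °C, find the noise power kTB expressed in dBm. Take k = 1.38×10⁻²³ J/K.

−93.7 dBm

T = 13 °C + 273.15 = 286.15 K
P_n = kTB = 1.38×10⁻²³ × 286.15 × 1.09×10⁸ = 4.30×10⁻¹³ W
In dBm: 10 log₁₀(4.30×10⁻¹³ / 10⁻³) = −93.7 dBm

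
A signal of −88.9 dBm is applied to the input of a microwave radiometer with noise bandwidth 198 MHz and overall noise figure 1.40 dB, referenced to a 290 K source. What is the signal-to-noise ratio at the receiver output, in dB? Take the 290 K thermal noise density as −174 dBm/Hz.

0.7 dB

Noise floor: N = −174 + 10 log₁₀(B) + NF
10 log₁₀(1.98×10⁸) = 82.97 dB
N = −174 + 82.97 + 1.40 = −89.63 dBm
SNR = P_sig − N = −88.9 − (−89.63) = 0.73 dB → 0.7 dB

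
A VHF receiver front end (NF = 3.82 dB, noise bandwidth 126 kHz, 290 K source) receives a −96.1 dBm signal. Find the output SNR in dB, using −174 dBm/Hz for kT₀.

Noise floor: N = −174 + 10 log₁₀(B) + NF
10 log₁₀(1.26×10⁵) = 51 dB
N = −174 + 51 + 3.82 = −119.18 dBm
SNR = P_sig − N = −96.1 − (−119.18) = 23.08 dB → 23.1 dB

23.1 dB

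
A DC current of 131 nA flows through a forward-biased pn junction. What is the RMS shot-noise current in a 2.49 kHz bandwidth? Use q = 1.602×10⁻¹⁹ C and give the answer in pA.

10.2 pA

I_n = √(2qI·B)
2qI·B = 2 × 1.602×10⁻¹⁹ × 1.31×10⁻⁷ × 2.49×10³ = 1.05×10⁻²² A²
I_n = √(1.05×10⁻²²) = 1.02×10⁻¹¹ A = 10.2 pA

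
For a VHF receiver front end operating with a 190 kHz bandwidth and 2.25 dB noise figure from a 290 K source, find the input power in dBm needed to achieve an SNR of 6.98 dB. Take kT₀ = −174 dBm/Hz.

−112.0 dBm

Sensitivity = −174 + 10 log₁₀(B) + NF + SNR_min
= −174 + 52.79 + 2.25 + 6.98
= −111.98 dBm → −112.0 dBm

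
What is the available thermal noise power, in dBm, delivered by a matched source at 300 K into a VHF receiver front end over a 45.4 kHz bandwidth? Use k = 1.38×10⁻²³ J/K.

P_n = kTB = 1.38×10⁻²³ × 300 × 4.54×10⁴ = 1.88×10⁻¹⁶ W
In dBm: 10 log₁₀(1.88×10⁻¹⁶ / 10⁻³) = −127.3 dBm

−127.3 dBm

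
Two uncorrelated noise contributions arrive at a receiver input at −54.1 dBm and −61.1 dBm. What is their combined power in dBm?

−53.3 dBm

Convert to linear, add, convert back:
P₁ = 3.89×10⁻⁹ W, P₂ = 7.76×10⁻¹⁰ W
P_tot = 4.67×10⁻⁹ W → 10 log₁₀(P_tot / 10⁻³) = −53.3 dBm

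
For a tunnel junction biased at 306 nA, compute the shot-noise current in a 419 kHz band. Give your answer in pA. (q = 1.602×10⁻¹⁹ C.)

I_n = √(2qI·B)
2qI·B = 2 × 1.602×10⁻¹⁹ × 3.06×10⁻⁷ × 4.19×10⁵ = 4.11×10⁻²⁰ A²
I_n = √(4.11×10⁻²⁰) = 2.03×10⁻¹⁰ A = 203 pA

203 pA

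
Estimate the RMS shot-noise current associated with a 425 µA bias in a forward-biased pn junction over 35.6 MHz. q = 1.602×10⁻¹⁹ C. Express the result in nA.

I_n = √(2qI·B)
2qI·B = 2 × 1.602×10⁻¹⁹ × 4.25×10⁻⁴ × 3.56×10⁷ = 4.85×10⁻¹⁵ A²
I_n = √(4.85×10⁻¹⁵) = 6.96×10⁻⁸ A = 69.6 nA

69.6 nA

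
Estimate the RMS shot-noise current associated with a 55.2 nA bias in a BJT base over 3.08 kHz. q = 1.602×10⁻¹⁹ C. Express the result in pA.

7.38 pA

I_n = √(2qI·B)
2qI·B = 2 × 1.602×10⁻¹⁹ × 5.52×10⁻⁸ × 3.08×10³ = 5.45×10⁻²³ A²
I_n = √(5.45×10⁻²³) = 7.38×10⁻¹² A = 7.38 pA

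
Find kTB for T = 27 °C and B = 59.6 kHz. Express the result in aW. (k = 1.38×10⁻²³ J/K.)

T = 27 °C + 273.15 = 300.15 K
P_n = kTB = 1.38×10⁻²³ × 300.15 × 5.96×10⁴ = 2.47×10⁻¹⁶ W = 247 aW

247 aW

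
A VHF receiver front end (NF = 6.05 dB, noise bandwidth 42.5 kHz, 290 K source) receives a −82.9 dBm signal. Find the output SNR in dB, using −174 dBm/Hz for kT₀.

38.8 dB

Noise floor: N = −174 + 10 log₁₀(B) + NF
10 log₁₀(4.25×10⁴) = 46.28 dB
N = −174 + 46.28 + 6.05 = −121.67 dBm
SNR = P_sig − N = −82.9 − (−121.67) = 38.77 dB → 38.8 dB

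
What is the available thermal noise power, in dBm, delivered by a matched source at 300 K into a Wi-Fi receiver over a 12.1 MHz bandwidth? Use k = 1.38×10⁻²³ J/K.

−103.0 dBm

P_n = kTB = 1.38×10⁻²³ × 300 × 1.21×10⁷ = 5.01×10⁻¹⁴ W
In dBm: 10 log₁₀(5.01×10⁻¹⁴ / 10⁻³) = −103.0 dBm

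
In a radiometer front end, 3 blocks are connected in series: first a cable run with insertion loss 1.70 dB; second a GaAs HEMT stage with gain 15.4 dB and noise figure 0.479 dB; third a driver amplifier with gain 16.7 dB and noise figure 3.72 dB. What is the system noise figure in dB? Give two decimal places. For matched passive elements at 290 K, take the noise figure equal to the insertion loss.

2.33 dB

Convert to linear (a loss of L dB is a gain of −L dB): F_i = 10^(NF_i/10), G_i = 10^(G_i,dB/10)
  Stage 1: F_1 = 10^(1.70/10) = 1.479, G_1 = 10^(−1.70/10) = 0.6761
  Stage 2: F_2 = 10^(0.479/10) = 1.117, G_2 = 10^(15.4/10) = 34.67
  Stage 3: F_3 = 10^(3.72/10) = 2.355, G_3 = 10^(16.7/10) = 46.77
Friis cascade:
  F = 1.479 + (1.117 − 1)/0.6761 + (2.355 − 1)/23.44 = 1.709
NF = 10 log₁₀(1.709) = 2.33 dB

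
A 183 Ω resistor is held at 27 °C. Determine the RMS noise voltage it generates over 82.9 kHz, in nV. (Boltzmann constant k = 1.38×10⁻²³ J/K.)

501 nV

T = 27 °C + 273.15 = 300.15 K
V_n = √(4kTRB)
4kTRB = 4 × 1.38×10⁻²³ × 300.15 × 1.83×10² × 8.29×10⁴ = 2.51×10⁻¹³ V²
V_n = √(2.51×10⁻¹³) = 5.01×10⁻⁷ V = 501 nV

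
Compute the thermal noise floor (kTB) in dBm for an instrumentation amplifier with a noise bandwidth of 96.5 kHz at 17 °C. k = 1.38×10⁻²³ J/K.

T = 17 °C + 273.15 = 290.15 K
P_n = kTB = 1.38×10⁻²³ × 290.15 × 9.65×10⁴ = 3.86×10⁻¹⁶ W
In dBm: 10 log₁₀(3.86×10⁻¹⁶ / 10⁻³) = −124.1 dBm

−124.1 dBm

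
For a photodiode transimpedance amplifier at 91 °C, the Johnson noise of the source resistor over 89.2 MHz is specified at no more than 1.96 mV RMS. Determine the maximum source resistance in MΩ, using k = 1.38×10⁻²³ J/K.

T = 91 °C + 273.15 = 364.15 K
Johnson–Nyquist: V_n = √(4kTRB) ⇒ R = V_n² / (4kTB)
4kTB = 4 × 1.38×10⁻²³ × 364.15 × 8.92×10⁷ = 1.79×10⁻¹²
R = (1.96×10⁻³)² / 1.79×10⁻¹² = 2.14×10⁶ Ω = 2.14 MΩ

2.14 MΩ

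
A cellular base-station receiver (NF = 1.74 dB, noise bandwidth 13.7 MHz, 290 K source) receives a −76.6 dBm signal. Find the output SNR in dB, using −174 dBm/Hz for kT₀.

Noise floor: N = −174 + 10 log₁₀(B) + NF
10 log₁₀(1.37×10⁷) = 71.37 dB
N = −174 + 71.37 + 1.74 = −100.89 dBm
SNR = P_sig − N = −76.6 − (−100.89) = 24.29 dB → 24.3 dB

24.3 dB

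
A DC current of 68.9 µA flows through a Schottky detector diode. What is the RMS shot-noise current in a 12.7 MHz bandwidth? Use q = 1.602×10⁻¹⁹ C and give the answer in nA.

16.7 nA

I_n = √(2qI·B)
2qI·B = 2 × 1.602×10⁻¹⁹ × 6.89×10⁻⁵ × 1.27×10⁷ = 2.80×10⁻¹⁶ A²
I_n = √(2.80×10⁻¹⁶) = 1.67×10⁻⁸ A = 16.7 nA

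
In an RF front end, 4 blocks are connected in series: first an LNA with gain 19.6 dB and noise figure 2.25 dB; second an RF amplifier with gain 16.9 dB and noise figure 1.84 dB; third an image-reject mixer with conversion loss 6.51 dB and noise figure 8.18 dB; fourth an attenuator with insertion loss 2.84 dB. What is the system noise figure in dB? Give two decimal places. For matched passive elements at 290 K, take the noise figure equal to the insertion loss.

Convert to linear (a loss of L dB is a gain of −L dB): F_i = 10^(NF_i/10), G_i = 10^(G_i,dB/10)
  Stage 1: F_1 = 10^(2.25/10) = 1.679, G_1 = 10^(19.6/10) = 91.20
  Stage 2: F_2 = 10^(1.84/10) = 1.528, G_2 = 10^(16.9/10) = 48.98
  Stage 3: F_3 = 10^(8.18/10) = 6.577, G_3 = 10^(−6.51/10) = 0.2234
  Stage 4: F_4 = 10^(2.84/10) = 1.923, G_4 = 10^(−2.84/10) = 0.5200
Friis cascade:
  F = 1.679 + (1.528 − 1)/91.20 + (6.577 − 1)/4467 + (1.923 − 1)/997.7 = 1.687
NF = 10 log₁₀(1.687) = 2.27 dB

2.27 dB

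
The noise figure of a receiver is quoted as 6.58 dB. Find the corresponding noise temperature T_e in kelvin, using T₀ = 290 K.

F = 10^(6.58/10) = 4.54988
T_e = (F − 1)·T₀ = (4.54988 − 1) × 290 = 1029 K

1029 K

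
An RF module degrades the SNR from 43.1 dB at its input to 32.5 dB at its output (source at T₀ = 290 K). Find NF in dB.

10.6 dB

NF (dB) = SNR_in(dB) − SNR_out(dB) when the source is at T₀
NF = 43.1 − 32.5 = 10.6 dB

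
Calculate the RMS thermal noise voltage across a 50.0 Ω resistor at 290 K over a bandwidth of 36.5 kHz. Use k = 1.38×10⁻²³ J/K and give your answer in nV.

V_n = √(4kTRB)
4kTRB = 4 × 1.38×10⁻²³ × 290 × 5.00×10¹ × 3.65×10⁴ = 2.92×10⁻¹⁴ V²
V_n = √(2.92×10⁻¹⁴) = 1.71×10⁻⁷ V = 171 nV

171 nV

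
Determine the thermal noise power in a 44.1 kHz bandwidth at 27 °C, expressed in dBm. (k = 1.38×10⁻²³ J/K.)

T = 27 °C + 273.15 = 300.15 K
P_n = kTB = 1.38×10⁻²³ × 300.15 × 4.41×10⁴ = 1.83×10⁻¹⁶ W
In dBm: 10 log₁₀(1.83×10⁻¹⁶ / 10⁻³) = −127.4 dBm

−127.4 dBm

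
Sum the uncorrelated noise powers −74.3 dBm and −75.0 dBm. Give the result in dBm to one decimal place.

−71.6 dBm

Convert to linear, add, convert back:
P₁ = 3.72×10⁻¹¹ W, P₂ = 3.16×10⁻¹¹ W
P_tot = 6.88×10⁻¹¹ W → 10 log₁₀(P_tot / 10⁻³) = −71.6 dBm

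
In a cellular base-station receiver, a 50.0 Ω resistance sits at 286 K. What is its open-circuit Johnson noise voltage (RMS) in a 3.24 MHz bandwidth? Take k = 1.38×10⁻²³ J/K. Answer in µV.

1.60 µV

V_n = √(4kTRB)
4kTRB = 4 × 1.38×10⁻²³ × 286 × 5.00×10¹ × 3.24×10⁶ = 2.56×10⁻¹² V²
V_n = √(2.56×10⁻¹²) = 1.60×10⁻⁶ V = 1.60 µV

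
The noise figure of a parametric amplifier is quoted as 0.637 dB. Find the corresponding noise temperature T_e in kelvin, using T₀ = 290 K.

45.8 K

F = 10^(0.637/10) = 1.15798
T_e = (F − 1)·T₀ = (1.15798 − 1) × 290 = 45.8 K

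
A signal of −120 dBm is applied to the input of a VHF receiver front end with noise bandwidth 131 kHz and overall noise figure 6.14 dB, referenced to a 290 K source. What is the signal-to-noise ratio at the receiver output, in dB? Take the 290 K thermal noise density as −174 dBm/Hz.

−3.3 dB

Noise floor: N = −174 + 10 log₁₀(B) + NF
10 log₁₀(1.31×10⁵) = 51.17 dB
N = −174 + 51.17 + 6.14 = −116.69 dBm
SNR = P_sig − N = −120 − (−116.69) = −3.31 dB → −3.3 dB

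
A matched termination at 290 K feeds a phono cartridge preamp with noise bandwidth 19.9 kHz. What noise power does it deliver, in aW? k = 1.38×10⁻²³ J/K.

P_n = kTB = 1.38×10⁻²³ × 290 × 1.99×10⁴ = 7.96×10⁻¹⁷ W = 79.6 aW

79.6 aW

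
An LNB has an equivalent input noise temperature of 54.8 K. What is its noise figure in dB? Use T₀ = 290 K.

0.752 dB

F = 1 + T_e/T₀ = 1 + 54.8/290 = 1.18897
NF = 10 log₁₀(1.18897) = 0.752 dB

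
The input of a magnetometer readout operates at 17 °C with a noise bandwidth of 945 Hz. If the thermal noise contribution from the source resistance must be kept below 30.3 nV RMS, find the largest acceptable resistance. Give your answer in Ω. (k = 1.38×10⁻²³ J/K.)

60.7 Ω

T = 17 °C + 273.15 = 290.15 K
Johnson–Nyquist: V_n = √(4kTRB) ⇒ R = V_n² / (4kTB)
4kTB = 4 × 1.38×10⁻²³ × 290.15 × 9.45×10² = 1.51×10⁻¹⁷
R = (3.03×10⁻⁸)² / 1.51×10⁻¹⁷ = 6.07×10¹ Ω = 60.7 Ω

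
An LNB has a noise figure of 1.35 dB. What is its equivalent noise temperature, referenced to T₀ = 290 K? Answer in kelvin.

106 K

F = 10^(1.35/10) = 1.36458
T_e = (F − 1)·T₀ = (1.36458 − 1) × 290 = 106 K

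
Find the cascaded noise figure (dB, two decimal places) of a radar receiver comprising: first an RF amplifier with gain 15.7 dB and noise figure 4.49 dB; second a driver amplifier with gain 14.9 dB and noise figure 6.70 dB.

Convert to linear (a loss of L dB is a gain of −L dB): F_i = 10^(NF_i/10), G_i = 10^(G_i,dB/10)
  Stage 1: F_1 = 10^(4.49/10) = 2.812, G_1 = 10^(15.7/10) = 37.15
  Stage 2: F_2 = 10^(6.70/10) = 4.677, G_2 = 10^(14.9/10) = 30.90
Friis cascade:
  F = 2.812 + (4.677 − 1)/37.15 = 2.911
NF = 10 log₁₀(2.911) = 4.64 dB

4.64 dB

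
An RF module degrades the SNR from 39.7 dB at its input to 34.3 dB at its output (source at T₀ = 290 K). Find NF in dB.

NF (dB) = SNR_in(dB) − SNR_out(dB) when the source is at T₀
NF = 39.7 − 34.3 = 5.4 dB

5.4 dB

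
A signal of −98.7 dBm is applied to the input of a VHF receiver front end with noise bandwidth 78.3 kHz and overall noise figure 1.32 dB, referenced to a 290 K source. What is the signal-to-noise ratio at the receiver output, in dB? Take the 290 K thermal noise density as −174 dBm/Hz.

Noise floor: N = −174 + 10 log₁₀(B) + NF
10 log₁₀(7.83×10⁴) = 48.94 dB
N = −174 + 48.94 + 1.32 = −123.74 dBm
SNR = P_sig − N = −98.7 − (−123.74) = 25.04 dB → 25.0 dB

25.0 dB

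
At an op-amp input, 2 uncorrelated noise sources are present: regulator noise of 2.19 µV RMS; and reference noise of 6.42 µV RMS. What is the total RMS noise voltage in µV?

Uncorrelated sources add in power (mean-square): V_tot = √(ΣV_i²)
V_tot = √[(2.19×10⁻⁶)² + (6.42×10⁻⁶)²] = 6.78×10⁻⁶ V = 6.78 µV

6.78 µV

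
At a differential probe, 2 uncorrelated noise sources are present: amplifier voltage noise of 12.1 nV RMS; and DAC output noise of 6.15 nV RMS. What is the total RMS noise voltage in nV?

Uncorrelated sources add in power (mean-square): V_tot = √(ΣV_i²)
V_tot = √[(1.21×10⁻⁸)² + (6.15×10⁻⁹)²] = 1.36×10⁻⁸ V = 13.6 nV

13.6 nV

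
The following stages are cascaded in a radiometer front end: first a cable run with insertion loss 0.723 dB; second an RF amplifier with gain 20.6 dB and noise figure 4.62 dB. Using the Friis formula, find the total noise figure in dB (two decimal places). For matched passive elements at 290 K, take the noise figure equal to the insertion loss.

Convert to linear (a loss of L dB is a gain of −L dB): F_i = 10^(NF_i/10), G_i = 10^(G_i,dB/10)
  Stage 1: F_1 = 10^(0.723/10) = 1.181, G_1 = 10^(−0.723/10) = 0.8466
  Stage 2: F_2 = 10^(4.62/10) = 2.897, G_2 = 10^(20.6/10) = 114.8
Friis cascade:
  F = 1.181 + (2.897 − 1)/0.8466 = 3.422
NF = 10 log₁₀(3.422) = 5.34 dB

5.34 dB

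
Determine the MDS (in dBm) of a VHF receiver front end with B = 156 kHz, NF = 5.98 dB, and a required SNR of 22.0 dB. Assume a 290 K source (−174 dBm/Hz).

−94.1 dBm

Sensitivity = −174 + 10 log₁₀(B) + NF + SNR_min
= −174 + 51.93 + 5.98 + 22.0
= −94.09 dBm → −94.1 dBm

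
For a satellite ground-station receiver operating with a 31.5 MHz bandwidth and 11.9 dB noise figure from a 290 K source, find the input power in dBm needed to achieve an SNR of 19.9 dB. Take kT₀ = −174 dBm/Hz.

−67.2 dBm

Sensitivity = −174 + 10 log₁₀(B) + NF + SNR_min
= −174 + 74.98 + 11.9 + 19.9
= −67.22 dBm → −67.2 dBm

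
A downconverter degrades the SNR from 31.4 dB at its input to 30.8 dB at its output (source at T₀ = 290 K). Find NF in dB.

NF (dB) = SNR_in(dB) − SNR_out(dB) when the source is at T₀
NF = 31.4 − 30.8 = 0.6 dB

0.6 dB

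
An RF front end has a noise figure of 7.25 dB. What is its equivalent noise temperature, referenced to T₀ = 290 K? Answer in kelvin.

1250 K

F = 10^(7.25/10) = 5.30884
T_e = (F − 1)·T₀ = (5.30884 − 1) × 290 = 1250 K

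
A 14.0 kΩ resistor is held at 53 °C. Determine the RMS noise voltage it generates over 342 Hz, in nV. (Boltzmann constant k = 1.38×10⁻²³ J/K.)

294 nV

T = 53 °C + 273.15 = 326.15 K
V_n = √(4kTRB)
4kTRB = 4 × 1.38×10⁻²³ × 326.15 × 1.40×10⁴ × 3.42×10² = 8.62×10⁻¹⁴ V²
V_n = √(8.62×10⁻¹⁴) = 2.94×10⁻⁷ V = 294 nV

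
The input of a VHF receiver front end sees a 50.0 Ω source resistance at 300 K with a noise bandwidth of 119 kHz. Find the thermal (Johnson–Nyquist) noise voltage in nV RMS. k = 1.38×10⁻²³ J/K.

314 nV

V_n = √(4kTRB)
4kTRB = 4 × 1.38×10⁻²³ × 300 × 5.00×10¹ × 1.19×10⁵ = 9.85×10⁻¹⁴ V²
V_n = √(9.85×10⁻¹⁴) = 3.14×10⁻⁷ V = 314 nV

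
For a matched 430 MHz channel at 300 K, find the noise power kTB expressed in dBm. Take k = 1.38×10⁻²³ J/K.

−87.5 dBm

P_n = kTB = 1.38×10⁻²³ × 300 × 4.30×10⁸ = 1.78×10⁻¹² W
In dBm: 10 log₁₀(1.78×10⁻¹² / 10⁻³) = −87.5 dBm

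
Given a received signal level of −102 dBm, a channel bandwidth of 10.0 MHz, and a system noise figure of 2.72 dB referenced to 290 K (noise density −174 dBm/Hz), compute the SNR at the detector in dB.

Noise floor: N = −174 + 10 log₁₀(B) + NF
10 log₁₀(1.00×10⁷) = 70 dB
N = −174 + 70 + 2.72 = −101.28 dBm
SNR = P_sig − N = −102 − (−101.28) = −0.72 dB → −0.7 dB

−0.7 dB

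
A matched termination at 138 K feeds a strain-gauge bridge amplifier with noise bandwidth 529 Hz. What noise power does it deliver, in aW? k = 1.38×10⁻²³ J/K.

1.01 aW

P_n = kTB = 1.38×10⁻²³ × 138 × 5.29×10² = 1.01×10⁻¹⁸ W = 1.01 aW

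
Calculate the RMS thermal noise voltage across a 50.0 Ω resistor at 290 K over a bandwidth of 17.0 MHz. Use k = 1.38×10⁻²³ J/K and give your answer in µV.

V_n = √(4kTRB)
4kTRB = 4 × 1.38×10⁻²³ × 290 × 5.00×10¹ × 1.70×10⁷ = 1.36×10⁻¹¹ V²
V_n = √(1.36×10⁻¹¹) = 3.69×10⁻⁶ V = 3.69 µV

3.69 µV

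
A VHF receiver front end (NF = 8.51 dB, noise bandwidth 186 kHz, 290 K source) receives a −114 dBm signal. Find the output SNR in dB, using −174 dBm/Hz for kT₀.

−1.2 dB

Noise floor: N = −174 + 10 log₁₀(B) + NF
10 log₁₀(1.86×10⁵) = 52.7 dB
N = −174 + 52.7 + 8.51 = −112.79 dBm
SNR = P_sig − N = −114 − (−112.79) = −1.21 dB → −1.2 dB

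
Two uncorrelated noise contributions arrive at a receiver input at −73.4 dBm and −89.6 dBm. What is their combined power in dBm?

Convert to linear, add, convert back:
P₁ = 4.57×10⁻¹¹ W, P₂ = 1.10×10⁻¹² W
P_tot = 4.68×10⁻¹¹ W → 10 log₁₀(P_tot / 10⁻³) = −73.3 dBm

−73.3 dBm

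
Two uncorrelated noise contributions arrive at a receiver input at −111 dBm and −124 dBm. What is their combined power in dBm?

−110.8 dBm

Convert to linear, add, convert back:
P₁ = 7.94×10⁻¹⁵ W, P₂ = 3.98×10⁻¹⁶ W
P_tot = 8.34×10⁻¹⁵ W → 10 log₁₀(P_tot / 10⁻³) = −110.8 dBm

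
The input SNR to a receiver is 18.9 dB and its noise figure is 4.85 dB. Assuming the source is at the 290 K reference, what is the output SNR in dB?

14.05 dB

By definition F = SNR_in/SNR_out, so in dB: SNR_out = SNR_in − NF
SNR_out = 18.9 − 4.85 = 14.05 dB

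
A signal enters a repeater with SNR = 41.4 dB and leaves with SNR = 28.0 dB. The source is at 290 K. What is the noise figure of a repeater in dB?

NF (dB) = SNR_in(dB) − SNR_out(dB) when the source is at T₀
NF = 41.4 − 28.0 = 13.4 dB

13.4 dB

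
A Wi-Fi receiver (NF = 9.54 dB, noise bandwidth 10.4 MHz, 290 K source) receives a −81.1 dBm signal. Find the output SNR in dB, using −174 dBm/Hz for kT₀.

13.2 dB

Noise floor: N = −174 + 10 log₁₀(B) + NF
10 log₁₀(1.04×10⁷) = 70.17 dB
N = −174 + 70.17 + 9.54 = −94.29 dBm
SNR = P_sig − N = −81.1 − (−94.29) = 13.19 dB → 13.2 dB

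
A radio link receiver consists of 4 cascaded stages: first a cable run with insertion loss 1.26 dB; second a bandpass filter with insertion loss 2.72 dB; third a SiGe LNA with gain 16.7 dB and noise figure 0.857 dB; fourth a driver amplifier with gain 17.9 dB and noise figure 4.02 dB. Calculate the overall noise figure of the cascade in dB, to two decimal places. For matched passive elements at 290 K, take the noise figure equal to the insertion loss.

Convert to linear (a loss of L dB is a gain of −L dB): F_i = 10^(NF_i/10), G_i = 10^(G_i,dB/10)
  Stage 1: F_1 = 10^(1.26/10) = 1.337, G_1 = 10^(−1.26/10) = 0.7482
  Stage 2: F_2 = 10^(2.72/10) = 1.871, G_2 = 10^(−2.72/10) = 0.5346
  Stage 3: F_3 = 10^(0.857/10) = 1.218, G_3 = 10^(16.7/10) = 46.77
  Stage 4: F_4 = 10^(4.02/10) = 2.523, G_4 = 10^(17.9/10) = 61.66
Friis cascade:
  F = 1.337 + (1.871 − 1)/0.7482 + (1.218 − 1)/0.3999 + (2.523 − 1)/18.71 = 3.127
NF = 10 log₁₀(3.127) = 4.95 dB

4.95 dB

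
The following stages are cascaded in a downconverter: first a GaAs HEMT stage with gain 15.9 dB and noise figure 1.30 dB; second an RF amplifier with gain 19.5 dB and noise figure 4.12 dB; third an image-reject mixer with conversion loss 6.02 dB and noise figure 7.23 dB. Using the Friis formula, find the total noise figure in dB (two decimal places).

Convert to linear (a loss of L dB is a gain of −L dB): F_i = 10^(NF_i/10), G_i = 10^(G_i,dB/10)
  Stage 1: F_1 = 10^(1.30/10) = 1.349, G_1 = 10^(15.9/10) = 38.90
  Stage 2: F_2 = 10^(4.12/10) = 2.582, G_2 = 10^(19.5/10) = 89.13
  Stage 3: F_3 = 10^(7.23/10) = 5.284, G_3 = 10^(−6.02/10) = 0.2500
Friis cascade:
  F = 1.349 + (2.582 − 1)/38.90 + (5.284 − 1)/3467 = 1.391
NF = 10 log₁₀(1.391) = 1.43 dB

1.43 dB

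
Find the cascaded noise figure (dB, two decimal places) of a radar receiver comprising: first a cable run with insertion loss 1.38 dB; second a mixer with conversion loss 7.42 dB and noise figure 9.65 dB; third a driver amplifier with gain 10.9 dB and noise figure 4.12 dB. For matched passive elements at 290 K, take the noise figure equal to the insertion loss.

13.92 dB

Convert to linear (a loss of L dB is a gain of −L dB): F_i = 10^(NF_i/10), G_i = 10^(G_i,dB/10)
  Stage 1: F_1 = 10^(1.38/10) = 1.374, G_1 = 10^(−1.38/10) = 0.7278
  Stage 2: F_2 = 10^(9.65/10) = 9.226, G_2 = 10^(−7.42/10) = 0.1811
  Stage 3: F_3 = 10^(4.12/10) = 2.582, G_3 = 10^(10.9/10) = 12.30
Friis cascade:
  F = 1.374 + (9.226 − 1)/0.7278 + (2.582 − 1)/0.1318 = 24.68
NF = 10 log₁₀(24.68) = 13.92 dB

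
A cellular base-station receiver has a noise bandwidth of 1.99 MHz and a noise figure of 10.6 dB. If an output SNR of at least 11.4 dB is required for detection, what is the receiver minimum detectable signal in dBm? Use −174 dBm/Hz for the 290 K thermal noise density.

Sensitivity = −174 + 10 log₁₀(B) + NF + SNR_min
= −174 + 62.99 + 10.6 + 11.4
= −89.01 dBm → −89.0 dBm

−89.0 dBm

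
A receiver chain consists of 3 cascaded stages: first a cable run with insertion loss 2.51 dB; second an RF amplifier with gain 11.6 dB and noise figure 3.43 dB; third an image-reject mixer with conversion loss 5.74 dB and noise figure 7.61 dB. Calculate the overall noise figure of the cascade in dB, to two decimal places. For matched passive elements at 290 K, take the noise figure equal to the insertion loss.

Convert to linear (a loss of L dB is a gain of −L dB): F_i = 10^(NF_i/10), G_i = 10^(G_i,dB/10)
  Stage 1: F_1 = 10^(2.51/10) = 1.782, G_1 = 10^(−2.51/10) = 0.5610
  Stage 2: F_2 = 10^(3.43/10) = 2.203, G_2 = 10^(11.6/10) = 14.45
  Stage 3: F_3 = 10^(7.61/10) = 5.768, G_3 = 10^(−5.74/10) = 0.2667
Friis cascade:
  F = 1.782 + (2.203 − 1)/0.5610 + (5.768 − 1)/8.110 = 4.514
NF = 10 log₁₀(4.514) = 6.55 dB

6.55 dB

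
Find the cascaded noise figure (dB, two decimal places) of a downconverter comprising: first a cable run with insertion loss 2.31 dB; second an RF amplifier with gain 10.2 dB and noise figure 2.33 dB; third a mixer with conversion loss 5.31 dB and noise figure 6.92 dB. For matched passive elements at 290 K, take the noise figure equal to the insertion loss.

5.50 dB

Convert to linear (a loss of L dB is a gain of −L dB): F_i = 10^(NF_i/10), G_i = 10^(G_i,dB/10)
  Stage 1: F_1 = 10^(2.31/10) = 1.702, G_1 = 10^(−2.31/10) = 0.5875
  Stage 2: F_2 = 10^(2.33/10) = 1.710, G_2 = 10^(10.2/10) = 10.47
  Stage 3: F_3 = 10^(6.92/10) = 4.920, G_3 = 10^(−5.31/10) = 0.2944
Friis cascade:
  F = 1.702 + (1.710 − 1)/0.5875 + (4.920 − 1)/6.152 = 3.548
NF = 10 log₁₀(3.548) = 5.50 dB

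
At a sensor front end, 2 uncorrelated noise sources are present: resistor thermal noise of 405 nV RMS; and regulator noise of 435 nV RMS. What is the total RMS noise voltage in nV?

Uncorrelated sources add in power (mean-square): V_tot = √(ΣV_i²)
V_tot = √[(4.05×10⁻⁷)² + (4.35×10⁻⁷)²] = 5.94×10⁻⁷ V = 594 nV

594 nV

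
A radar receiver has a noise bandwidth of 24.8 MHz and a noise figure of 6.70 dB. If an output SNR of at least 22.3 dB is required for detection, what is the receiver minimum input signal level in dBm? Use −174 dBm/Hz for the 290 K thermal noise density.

Sensitivity = −174 + 10 log₁₀(B) + NF + SNR_min
= −174 + 73.94 + 6.70 + 22.3
= −71.06 dBm → −71.1 dBm

−71.1 dBm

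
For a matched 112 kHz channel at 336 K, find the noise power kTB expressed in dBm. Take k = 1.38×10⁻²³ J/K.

−122.8 dBm

P_n = kTB = 1.38×10⁻²³ × 336 × 1.12×10⁵ = 5.19×10⁻¹⁶ W
In dBm: 10 log₁₀(5.19×10⁻¹⁶ / 10⁻³) = −122.8 dBm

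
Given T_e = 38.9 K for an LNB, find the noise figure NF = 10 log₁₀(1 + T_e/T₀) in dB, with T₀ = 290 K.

F = 1 + T_e/T₀ = 1 + 38.9/290 = 1.13414
NF = 10 log₁₀(1.13414) = 0.547 dB

0.547 dB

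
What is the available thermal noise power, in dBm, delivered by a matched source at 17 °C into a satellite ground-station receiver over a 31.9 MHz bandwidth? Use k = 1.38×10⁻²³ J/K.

T = 17 °C + 273.15 = 290.15 K
P_n = kTB = 1.38×10⁻²³ × 290.15 × 3.19×10⁷ = 1.28×10⁻¹³ W
In dBm: 10 log₁₀(1.28×10⁻¹³ / 10⁻³) = −98.9 dBm

−98.9 dBm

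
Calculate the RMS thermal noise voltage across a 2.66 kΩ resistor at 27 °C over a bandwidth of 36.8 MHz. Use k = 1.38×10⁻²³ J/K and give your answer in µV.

T = 27 °C + 273.15 = 300.15 K
V_n = √(4kTRB)
4kTRB = 4 × 1.38×10⁻²³ × 300.15 × 2.66×10³ × 3.68×10⁷ = 1.62×10⁻⁹ V²
V_n = √(1.62×10⁻⁹) = 4.03×10⁻⁵ V = 40.3 µV

40.3 µV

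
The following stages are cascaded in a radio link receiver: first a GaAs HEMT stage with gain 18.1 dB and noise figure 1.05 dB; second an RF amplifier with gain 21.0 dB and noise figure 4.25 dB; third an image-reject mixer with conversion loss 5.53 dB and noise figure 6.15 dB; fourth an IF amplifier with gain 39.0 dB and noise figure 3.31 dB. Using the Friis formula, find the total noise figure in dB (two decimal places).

1.14 dB

Convert to linear (a loss of L dB is a gain of −L dB): F_i = 10^(NF_i/10), G_i = 10^(G_i,dB/10)
  Stage 1: F_1 = 10^(1.05/10) = 1.274, G_1 = 10^(18.1/10) = 64.57
  Stage 2: F_2 = 10^(4.25/10) = 2.661, G_2 = 10^(21.0/10) = 125.9
  Stage 3: F_3 = 10^(6.15/10) = 4.121, G_3 = 10^(−5.53/10) = 0.2799
  Stage 4: F_4 = 10^(3.31/10) = 2.143, G_4 = 10^(39.0/10) = 7943
Friis cascade:
  F = 1.274 + (2.661 − 1)/64.57 + (4.121 − 1)/8128 + (2.143 − 1)/2275 = 1.300
NF = 10 log₁₀(1.300) = 1.14 dB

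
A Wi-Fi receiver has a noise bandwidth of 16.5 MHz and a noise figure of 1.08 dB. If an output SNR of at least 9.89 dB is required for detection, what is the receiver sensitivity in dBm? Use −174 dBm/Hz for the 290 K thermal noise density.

−90.9 dBm

Sensitivity = −174 + 10 log₁₀(B) + NF + SNR_min
= −174 + 72.17 + 1.08 + 9.89
= −90.86 dBm → −90.9 dBm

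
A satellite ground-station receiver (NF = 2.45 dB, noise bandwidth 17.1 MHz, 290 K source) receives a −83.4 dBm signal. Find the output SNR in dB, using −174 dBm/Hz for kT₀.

15.8 dB

Noise floor: N = −174 + 10 log₁₀(B) + NF
10 log₁₀(1.71×10⁷) = 72.33 dB
N = −174 + 72.33 + 2.45 = −99.22 dBm
SNR = P_sig − N = −83.4 − (−99.22) = 15.82 dB → 15.8 dB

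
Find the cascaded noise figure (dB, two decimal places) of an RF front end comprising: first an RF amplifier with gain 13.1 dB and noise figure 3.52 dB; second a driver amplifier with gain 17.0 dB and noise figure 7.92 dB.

Convert to linear (a loss of L dB is a gain of −L dB): F_i = 10^(NF_i/10), G_i = 10^(G_i,dB/10)
  Stage 1: F_1 = 10^(3.52/10) = 2.249, G_1 = 10^(13.1/10) = 20.42
  Stage 2: F_2 = 10^(7.92/10) = 6.194, G_2 = 10^(17.0/10) = 50.12
Friis cascade:
  F = 2.249 + (6.194 − 1)/20.42 = 2.503
NF = 10 log₁₀(2.503) = 3.99 dB

3.99 dB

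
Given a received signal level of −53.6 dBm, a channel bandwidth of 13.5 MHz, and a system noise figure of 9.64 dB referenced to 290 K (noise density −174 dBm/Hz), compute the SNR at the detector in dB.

Noise floor: N = −174 + 10 log₁₀(B) + NF
10 log₁₀(1.35×10⁷) = 71.3 dB
N = −174 + 71.3 + 9.64 = −93.06 dBm
SNR = P_sig − N = −53.6 − (−93.06) = 39.46 dB → 39.5 dB

39.5 dB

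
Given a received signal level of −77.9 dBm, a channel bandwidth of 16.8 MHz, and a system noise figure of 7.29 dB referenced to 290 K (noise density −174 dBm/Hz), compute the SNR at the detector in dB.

16.6 dB

Noise floor: N = −174 + 10 log₁₀(B) + NF
10 log₁₀(1.68×10⁷) = 72.25 dB
N = −174 + 72.25 + 7.29 = −94.46 dBm
SNR = P_sig − N = −77.9 − (−94.46) = 16.56 dB → 16.6 dB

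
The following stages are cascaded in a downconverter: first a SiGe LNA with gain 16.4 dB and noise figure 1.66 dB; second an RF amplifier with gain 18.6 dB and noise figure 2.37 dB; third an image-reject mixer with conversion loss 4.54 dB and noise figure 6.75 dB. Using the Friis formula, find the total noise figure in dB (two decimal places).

Convert to linear (a loss of L dB is a gain of −L dB): F_i = 10^(NF_i/10), G_i = 10^(G_i,dB/10)
  Stage 1: F_1 = 10^(1.66/10) = 1.466, G_1 = 10^(16.4/10) = 43.65
  Stage 2: F_2 = 10^(2.37/10) = 1.726, G_2 = 10^(18.6/10) = 72.44
  Stage 3: F_3 = 10^(6.75/10) = 4.732, G_3 = 10^(−4.54/10) = 0.3516
Friis cascade:
  F = 1.466 + (1.726 − 1)/43.65 + (4.732 − 1)/3162 = 1.483
NF = 10 log₁₀(1.483) = 1.71 dB

1.71 dB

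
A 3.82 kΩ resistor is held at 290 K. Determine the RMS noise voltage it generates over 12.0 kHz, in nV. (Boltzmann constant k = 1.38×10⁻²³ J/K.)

V_n = √(4kTRB)
4kTRB = 4 × 1.38×10⁻²³ × 290 × 3.82×10³ × 1.20×10⁴ = 7.34×10⁻¹³ V²
V_n = √(7.34×10⁻¹³) = 8.57×10⁻⁷ V = 857 nV

857 nV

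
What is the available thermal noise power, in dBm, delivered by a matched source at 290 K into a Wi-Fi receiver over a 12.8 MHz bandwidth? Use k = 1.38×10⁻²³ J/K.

−102.9 dBm

P_n = kTB = 1.38×10⁻²³ × 290 × 1.28×10⁷ = 5.12×10⁻¹⁴ W
In dBm: 10 log₁₀(5.12×10⁻¹⁴ / 10⁻³) = −102.9 dBm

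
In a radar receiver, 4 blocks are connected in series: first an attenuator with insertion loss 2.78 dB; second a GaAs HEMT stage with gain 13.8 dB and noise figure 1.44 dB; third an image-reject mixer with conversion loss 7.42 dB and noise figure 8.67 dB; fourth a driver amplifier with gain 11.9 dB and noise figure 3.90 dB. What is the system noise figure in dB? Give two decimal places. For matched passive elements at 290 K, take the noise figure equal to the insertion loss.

Convert to linear (a loss of L dB is a gain of −L dB): F_i = 10^(NF_i/10), G_i = 10^(G_i,dB/10)
  Stage 1: F_1 = 10^(2.78/10) = 1.897, G_1 = 10^(−2.78/10) = 0.5272
  Stage 2: F_2 = 10^(1.44/10) = 1.393, G_2 = 10^(13.8/10) = 23.99
  Stage 3: F_3 = 10^(8.67/10) = 7.362, G_3 = 10^(−7.42/10) = 0.1811
  Stage 4: F_4 = 10^(3.90/10) = 2.455, G_4 = 10^(11.9/10) = 15.49
Friis cascade:
  F = 1.897 + (1.393 − 1)/0.5272 + (7.362 − 1)/12.65 + (2.455 − 1)/2.291 = 3.780
NF = 10 log₁₀(3.780) = 5.78 dB

5.78 dB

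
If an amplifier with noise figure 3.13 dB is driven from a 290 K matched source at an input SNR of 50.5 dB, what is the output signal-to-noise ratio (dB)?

47.37 dB

By definition F = SNR_in/SNR_out, so in dB: SNR_out = SNR_in − NF
SNR_out = 50.5 − 3.13 = 47.37 dB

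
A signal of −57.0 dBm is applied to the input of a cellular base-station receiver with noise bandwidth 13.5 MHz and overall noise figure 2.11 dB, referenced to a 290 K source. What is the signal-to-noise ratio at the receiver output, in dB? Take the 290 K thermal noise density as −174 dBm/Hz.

43.6 dB

Noise floor: N = −174 + 10 log₁₀(B) + NF
10 log₁₀(1.35×10⁷) = 71.3 dB
N = −174 + 71.3 + 2.11 = −100.59 dBm
SNR = P_sig − N = −57.0 − (−100.59) = 43.59 dB → 43.6 dB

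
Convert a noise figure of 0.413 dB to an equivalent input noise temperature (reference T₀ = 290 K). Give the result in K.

28.9 K

F = 10^(0.413/10) = 1.09977
T_e = (F − 1)·T₀ = (1.09977 − 1) × 290 = 28.9 K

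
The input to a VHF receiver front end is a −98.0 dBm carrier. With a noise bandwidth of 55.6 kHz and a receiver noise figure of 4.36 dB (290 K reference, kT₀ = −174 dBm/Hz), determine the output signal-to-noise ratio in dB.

Noise floor: N = −174 + 10 log₁₀(B) + NF
10 log₁₀(5.56×10⁴) = 47.45 dB
N = −174 + 47.45 + 4.36 = −122.19 dBm
SNR = P_sig − N = −98.0 − (−122.19) = 24.19 dB → 24.2 dB

24.2 dB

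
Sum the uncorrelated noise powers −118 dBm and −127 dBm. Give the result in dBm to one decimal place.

Convert to linear, add, convert back:
P₁ = 1.58×10⁻¹⁵ W, P₂ = 2.00×10⁻¹⁶ W
P_tot = 1.78×10⁻¹⁵ W → 10 log₁₀(P_tot / 10⁻³) = −117.5 dBm

−117.5 dBm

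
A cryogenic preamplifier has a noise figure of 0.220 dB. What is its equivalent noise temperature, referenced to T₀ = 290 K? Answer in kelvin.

15.1 K

F = 10^(0.220/10) = 1.05196
T_e = (F − 1)·T₀ = (1.05196 − 1) × 290 = 15.1 K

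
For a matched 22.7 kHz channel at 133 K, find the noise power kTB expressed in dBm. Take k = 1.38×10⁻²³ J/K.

P_n = kTB = 1.38×10⁻²³ × 133 × 2.27×10⁴ = 4.17×10⁻¹⁷ W
In dBm: 10 log₁₀(4.17×10⁻¹⁷ / 10⁻³) = −133.8 dBm

−133.8 dBm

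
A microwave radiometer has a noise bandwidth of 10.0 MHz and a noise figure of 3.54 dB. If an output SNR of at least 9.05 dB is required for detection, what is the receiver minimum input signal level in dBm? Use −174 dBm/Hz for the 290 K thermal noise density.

Sensitivity = −174 + 10 log₁₀(B) + NF + SNR_min
= −174 + 70 + 3.54 + 9.05
= −91.41 dBm → −91.4 dBm

−91.4 dBm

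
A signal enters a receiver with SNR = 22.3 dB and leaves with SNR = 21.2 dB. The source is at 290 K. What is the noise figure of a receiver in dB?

1.1 dB

NF (dB) = SNR_in(dB) − SNR_out(dB) when the source is at T₀
NF = 22.3 − 21.2 = 1.1 dB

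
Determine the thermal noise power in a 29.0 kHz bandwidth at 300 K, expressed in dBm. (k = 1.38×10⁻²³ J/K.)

−129.2 dBm

P_n = kTB = 1.38×10⁻²³ × 300 × 2.90×10⁴ = 1.20×10⁻¹⁶ W
In dBm: 10 log₁₀(1.20×10⁻¹⁶ / 10⁻³) = −129.2 dBm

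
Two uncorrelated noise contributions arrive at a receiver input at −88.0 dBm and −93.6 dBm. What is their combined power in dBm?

Convert to linear, add, convert back:
P₁ = 1.58×10⁻¹² W, P₂ = 4.37×10⁻¹³ W
P_tot = 2.02×10⁻¹² W → 10 log₁₀(P_tot / 10⁻³) = −86.9 dBm

−86.9 dBm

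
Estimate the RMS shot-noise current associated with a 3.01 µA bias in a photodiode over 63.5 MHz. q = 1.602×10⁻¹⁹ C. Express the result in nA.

I_n = √(2qI·B)
2qI·B = 2 × 1.602×10⁻¹⁹ × 3.01×10⁻⁶ × 6.35×10⁷ = 6.12×10⁻¹⁷ A²
I_n = √(6.12×10⁻¹⁷) = 7.83×10⁻⁹ A = 7.83 nA

7.83 nA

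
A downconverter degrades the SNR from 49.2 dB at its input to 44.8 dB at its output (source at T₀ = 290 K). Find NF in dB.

NF (dB) = SNR_in(dB) − SNR_out(dB) when the source is at T₀
NF = 49.2 − 44.8 = 4.4 dB

4.4 dB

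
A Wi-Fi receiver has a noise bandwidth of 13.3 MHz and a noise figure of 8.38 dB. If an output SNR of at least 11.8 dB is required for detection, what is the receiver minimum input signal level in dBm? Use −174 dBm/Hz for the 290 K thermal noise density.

−82.6 dBm

Sensitivity = −174 + 10 log₁₀(B) + NF + SNR_min
= −174 + 71.24 + 8.38 + 11.8
= −82.58 dBm → −82.6 dBm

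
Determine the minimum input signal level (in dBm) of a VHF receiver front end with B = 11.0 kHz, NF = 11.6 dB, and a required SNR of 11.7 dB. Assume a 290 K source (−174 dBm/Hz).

−110.3 dBm

Sensitivity = −174 + 10 log₁₀(B) + NF + SNR_min
= −174 + 40.41 + 11.6 + 11.7
= −110.29 dBm → −110.3 dBm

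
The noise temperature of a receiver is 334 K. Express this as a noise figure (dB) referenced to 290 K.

F = 1 + T_e/T₀ = 1 + 334/290 = 2.15172
NF = 10 log₁₀(2.15172) = 3.33 dB

3.33 dB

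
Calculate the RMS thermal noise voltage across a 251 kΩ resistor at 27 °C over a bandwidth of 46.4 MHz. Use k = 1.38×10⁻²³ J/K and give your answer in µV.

439 µV

T = 27 °C + 273.15 = 300.15 K
V_n = √(4kTRB)
4kTRB = 4 × 1.38×10⁻²³ × 300.15 × 2.51×10⁵ × 4.64×10⁷ = 1.93×10⁻⁷ V²
V_n = √(1.93×10⁻⁷) = 4.39×10⁻⁴ V = 439 µV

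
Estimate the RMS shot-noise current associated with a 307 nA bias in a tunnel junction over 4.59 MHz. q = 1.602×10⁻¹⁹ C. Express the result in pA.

672 pA

I_n = √(2qI·B)
2qI·B = 2 × 1.602×10⁻¹⁹ × 3.07×10⁻⁷ × 4.59×10⁶ = 4.51×10⁻¹⁹ A²
I_n = √(4.51×10⁻¹⁹) = 6.72×10⁻¹⁰ A = 672 pA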